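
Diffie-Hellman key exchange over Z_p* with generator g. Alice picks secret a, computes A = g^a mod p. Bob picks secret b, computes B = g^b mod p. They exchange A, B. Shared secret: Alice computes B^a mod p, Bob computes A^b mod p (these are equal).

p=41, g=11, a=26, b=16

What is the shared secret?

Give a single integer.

Answer: 10

Derivation:
A = 11^26 mod 41  (bits of 26 = 11010)
  bit 0 = 1: r = r^2 * 11 mod 41 = 1^2 * 11 = 1*11 = 11
  bit 1 = 1: r = r^2 * 11 mod 41 = 11^2 * 11 = 39*11 = 19
  bit 2 = 0: r = r^2 mod 41 = 19^2 = 33
  bit 3 = 1: r = r^2 * 11 mod 41 = 33^2 * 11 = 23*11 = 7
  bit 4 = 0: r = r^2 mod 41 = 7^2 = 8
  -> A = 8
B = 11^16 mod 41  (bits of 16 = 10000)
  bit 0 = 1: r = r^2 * 11 mod 41 = 1^2 * 11 = 1*11 = 11
  bit 1 = 0: r = r^2 mod 41 = 11^2 = 39
  bit 2 = 0: r = r^2 mod 41 = 39^2 = 4
  bit 3 = 0: r = r^2 mod 41 = 4^2 = 16
  bit 4 = 0: r = r^2 mod 41 = 16^2 = 10
  -> B = 10
s = B^a = 10^26 mod 41  (bits of 26 = 11010)
  bit 0 = 1: r = r^2 * 10 mod 41 = 1^2 * 10 = 1*10 = 10
  bit 1 = 1: r = r^2 * 10 mod 41 = 10^2 * 10 = 18*10 = 16
  bit 2 = 0: r = r^2 mod 41 = 16^2 = 10
  bit 3 = 1: r = r^2 * 10 mod 41 = 10^2 * 10 = 18*10 = 16
  bit 4 = 0: r = r^2 mod 41 = 16^2 = 10
  -> s = B^a = 10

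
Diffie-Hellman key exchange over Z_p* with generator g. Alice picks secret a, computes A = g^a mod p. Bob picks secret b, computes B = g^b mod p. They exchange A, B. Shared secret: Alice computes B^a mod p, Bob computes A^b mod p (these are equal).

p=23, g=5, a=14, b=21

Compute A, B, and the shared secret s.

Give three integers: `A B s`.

Answer: 13 14 16

Derivation:
A = 5^14 mod 23  (bits of 14 = 1110)
  bit 0 = 1: r = r^2 * 5 mod 23 = 1^2 * 5 = 1*5 = 5
  bit 1 = 1: r = r^2 * 5 mod 23 = 5^2 * 5 = 2*5 = 10
  bit 2 = 1: r = r^2 * 5 mod 23 = 10^2 * 5 = 8*5 = 17
  bit 3 = 0: r = r^2 mod 23 = 17^2 = 13
  -> A = 13
B = 5^21 mod 23  (bits of 21 = 10101)
  bit 0 = 1: r = r^2 * 5 mod 23 = 1^2 * 5 = 1*5 = 5
  bit 1 = 0: r = r^2 mod 23 = 5^2 = 2
  bit 2 = 1: r = r^2 * 5 mod 23 = 2^2 * 5 = 4*5 = 20
  bit 3 = 0: r = r^2 mod 23 = 20^2 = 9
  bit 4 = 1: r = r^2 * 5 mod 23 = 9^2 * 5 = 12*5 = 14
  -> B = 14
s = B^a = 14^14 mod 23  (bits of 14 = 1110)
  bit 0 = 1: r = r^2 * 14 mod 23 = 1^2 * 14 = 1*14 = 14
  bit 1 = 1: r = r^2 * 14 mod 23 = 14^2 * 14 = 12*14 = 7
  bit 2 = 1: r = r^2 * 14 mod 23 = 7^2 * 14 = 3*14 = 19
  bit 3 = 0: r = r^2 mod 23 = 19^2 = 16
  -> s = B^a = 16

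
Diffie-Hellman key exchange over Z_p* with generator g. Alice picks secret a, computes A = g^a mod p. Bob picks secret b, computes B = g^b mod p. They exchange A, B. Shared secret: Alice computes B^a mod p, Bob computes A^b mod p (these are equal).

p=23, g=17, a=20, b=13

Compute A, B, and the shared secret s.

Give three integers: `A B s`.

Answer: 16 10 3

Derivation:
A = 17^20 mod 23  (bits of 20 = 10100)
  bit 0 = 1: r = r^2 * 17 mod 23 = 1^2 * 17 = 1*17 = 17
  bit 1 = 0: r = r^2 mod 23 = 17^2 = 13
  bit 2 = 1: r = r^2 * 17 mod 23 = 13^2 * 17 = 8*17 = 21
  bit 3 = 0: r = r^2 mod 23 = 21^2 = 4
  bit 4 = 0: r = r^2 mod 23 = 4^2 = 16
  -> A = 16
B = 17^13 mod 23  (bits of 13 = 1101)
  bit 0 = 1: r = r^2 * 17 mod 23 = 1^2 * 17 = 1*17 = 17
  bit 1 = 1: r = r^2 * 17 mod 23 = 17^2 * 17 = 13*17 = 14
  bit 2 = 0: r = r^2 mod 23 = 14^2 = 12
  bit 3 = 1: r = r^2 * 17 mod 23 = 12^2 * 17 = 6*17 = 10
  -> B = 10
s = B^a = 10^20 mod 23  (bits of 20 = 10100)
  bit 0 = 1: r = r^2 * 10 mod 23 = 1^2 * 10 = 1*10 = 10
  bit 1 = 0: r = r^2 mod 23 = 10^2 = 8
  bit 2 = 1: r = r^2 * 10 mod 23 = 8^2 * 10 = 18*10 = 19
  bit 3 = 0: r = r^2 mod 23 = 19^2 = 16
  bit 4 = 0: r = r^2 mod 23 = 16^2 = 3
  -> s = B^a = 3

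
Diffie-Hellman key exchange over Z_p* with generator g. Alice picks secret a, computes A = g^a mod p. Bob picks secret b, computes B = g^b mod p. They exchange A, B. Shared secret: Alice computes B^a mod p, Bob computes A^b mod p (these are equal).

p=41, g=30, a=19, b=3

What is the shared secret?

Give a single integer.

Answer: 13

Derivation:
A = 30^19 mod 41  (bits of 19 = 10011)
  bit 0 = 1: r = r^2 * 30 mod 41 = 1^2 * 30 = 1*30 = 30
  bit 1 = 0: r = r^2 mod 41 = 30^2 = 39
  bit 2 = 0: r = r^2 mod 41 = 39^2 = 4
  bit 3 = 1: r = r^2 * 30 mod 41 = 4^2 * 30 = 16*30 = 29
  bit 4 = 1: r = r^2 * 30 mod 41 = 29^2 * 30 = 21*30 = 15
  -> A = 15
B = 30^3 mod 41  (bits of 3 = 11)
  bit 0 = 1: r = r^2 * 30 mod 41 = 1^2 * 30 = 1*30 = 30
  bit 1 = 1: r = r^2 * 30 mod 41 = 30^2 * 30 = 39*30 = 22
  -> B = 22
s = B^a = 22^19 mod 41  (bits of 19 = 10011)
  bit 0 = 1: r = r^2 * 22 mod 41 = 1^2 * 22 = 1*22 = 22
  bit 1 = 0: r = r^2 mod 41 = 22^2 = 33
  bit 2 = 0: r = r^2 mod 41 = 33^2 = 23
  bit 3 = 1: r = r^2 * 22 mod 41 = 23^2 * 22 = 37*22 = 35
  bit 4 = 1: r = r^2 * 22 mod 41 = 35^2 * 22 = 36*22 = 13
  -> s = B^a = 13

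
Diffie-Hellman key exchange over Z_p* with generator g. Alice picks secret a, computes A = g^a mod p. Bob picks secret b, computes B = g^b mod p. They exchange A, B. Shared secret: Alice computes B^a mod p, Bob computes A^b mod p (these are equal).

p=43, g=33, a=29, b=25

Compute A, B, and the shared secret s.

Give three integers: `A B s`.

Answer: 26 19 28

Derivation:
A = 33^29 mod 43  (bits of 29 = 11101)
  bit 0 = 1: r = r^2 * 33 mod 43 = 1^2 * 33 = 1*33 = 33
  bit 1 = 1: r = r^2 * 33 mod 43 = 33^2 * 33 = 14*33 = 32
  bit 2 = 1: r = r^2 * 33 mod 43 = 32^2 * 33 = 35*33 = 37
  bit 3 = 0: r = r^2 mod 43 = 37^2 = 36
  bit 4 = 1: r = r^2 * 33 mod 43 = 36^2 * 33 = 6*33 = 26
  -> A = 26
B = 33^25 mod 43  (bits of 25 = 11001)
  bit 0 = 1: r = r^2 * 33 mod 43 = 1^2 * 33 = 1*33 = 33
  bit 1 = 1: r = r^2 * 33 mod 43 = 33^2 * 33 = 14*33 = 32
  bit 2 = 0: r = r^2 mod 43 = 32^2 = 35
  bit 3 = 0: r = r^2 mod 43 = 35^2 = 21
  bit 4 = 1: r = r^2 * 33 mod 43 = 21^2 * 33 = 11*33 = 19
  -> B = 19
s = B^a = 19^29 mod 43  (bits of 29 = 11101)
  bit 0 = 1: r = r^2 * 19 mod 43 = 1^2 * 19 = 1*19 = 19
  bit 1 = 1: r = r^2 * 19 mod 43 = 19^2 * 19 = 17*19 = 22
  bit 2 = 1: r = r^2 * 19 mod 43 = 22^2 * 19 = 11*19 = 37
  bit 3 = 0: r = r^2 mod 43 = 37^2 = 36
  bit 4 = 1: r = r^2 * 19 mod 43 = 36^2 * 19 = 6*19 = 28
  -> s = B^a = 28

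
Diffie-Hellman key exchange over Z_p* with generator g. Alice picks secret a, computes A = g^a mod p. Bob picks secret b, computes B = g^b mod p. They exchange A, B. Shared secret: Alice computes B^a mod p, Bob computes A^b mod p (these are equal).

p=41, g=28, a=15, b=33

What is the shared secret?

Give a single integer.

Answer: 27

Derivation:
A = 28^15 mod 41  (bits of 15 = 1111)
  bit 0 = 1: r = r^2 * 28 mod 41 = 1^2 * 28 = 1*28 = 28
  bit 1 = 1: r = r^2 * 28 mod 41 = 28^2 * 28 = 5*28 = 17
  bit 2 = 1: r = r^2 * 28 mod 41 = 17^2 * 28 = 2*28 = 15
  bit 3 = 1: r = r^2 * 28 mod 41 = 15^2 * 28 = 20*28 = 27
  -> A = 27
B = 28^33 mod 41  (bits of 33 = 100001)
  bit 0 = 1: r = r^2 * 28 mod 41 = 1^2 * 28 = 1*28 = 28
  bit 1 = 0: r = r^2 mod 41 = 28^2 = 5
  bit 2 = 0: r = r^2 mod 41 = 5^2 = 25
  bit 3 = 0: r = r^2 mod 41 = 25^2 = 10
  bit 4 = 0: r = r^2 mod 41 = 10^2 = 18
  bit 5 = 1: r = r^2 * 28 mod 41 = 18^2 * 28 = 37*28 = 11
  -> B = 11
s = B^a = 11^15 mod 41  (bits of 15 = 1111)
  bit 0 = 1: r = r^2 * 11 mod 41 = 1^2 * 11 = 1*11 = 11
  bit 1 = 1: r = r^2 * 11 mod 41 = 11^2 * 11 = 39*11 = 19
  bit 2 = 1: r = r^2 * 11 mod 41 = 19^2 * 11 = 33*11 = 35
  bit 3 = 1: r = r^2 * 11 mod 41 = 35^2 * 11 = 36*11 = 27
  -> s = B^a = 27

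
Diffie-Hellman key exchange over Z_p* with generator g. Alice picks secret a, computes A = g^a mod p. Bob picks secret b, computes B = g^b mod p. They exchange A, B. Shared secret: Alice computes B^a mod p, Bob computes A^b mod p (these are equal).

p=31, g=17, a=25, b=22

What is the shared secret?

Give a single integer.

Answer: 25

Derivation:
A = 17^25 mod 31  (bits of 25 = 11001)
  bit 0 = 1: r = r^2 * 17 mod 31 = 1^2 * 17 = 1*17 = 17
  bit 1 = 1: r = r^2 * 17 mod 31 = 17^2 * 17 = 10*17 = 15
  bit 2 = 0: r = r^2 mod 31 = 15^2 = 8
  bit 3 = 0: r = r^2 mod 31 = 8^2 = 2
  bit 4 = 1: r = r^2 * 17 mod 31 = 2^2 * 17 = 4*17 = 6
  -> A = 6
B = 17^22 mod 31  (bits of 22 = 10110)
  bit 0 = 1: r = r^2 * 17 mod 31 = 1^2 * 17 = 1*17 = 17
  bit 1 = 0: r = r^2 mod 31 = 17^2 = 10
  bit 2 = 1: r = r^2 * 17 mod 31 = 10^2 * 17 = 7*17 = 26
  bit 3 = 1: r = r^2 * 17 mod 31 = 26^2 * 17 = 25*17 = 22
  bit 4 = 0: r = r^2 mod 31 = 22^2 = 19
  -> B = 19
s = B^a = 19^25 mod 31  (bits of 25 = 11001)
  bit 0 = 1: r = r^2 * 19 mod 31 = 1^2 * 19 = 1*19 = 19
  bit 1 = 1: r = r^2 * 19 mod 31 = 19^2 * 19 = 20*19 = 8
  bit 2 = 0: r = r^2 mod 31 = 8^2 = 2
  bit 3 = 0: r = r^2 mod 31 = 2^2 = 4
  bit 4 = 1: r = r^2 * 19 mod 31 = 4^2 * 19 = 16*19 = 25
  -> s = B^a = 25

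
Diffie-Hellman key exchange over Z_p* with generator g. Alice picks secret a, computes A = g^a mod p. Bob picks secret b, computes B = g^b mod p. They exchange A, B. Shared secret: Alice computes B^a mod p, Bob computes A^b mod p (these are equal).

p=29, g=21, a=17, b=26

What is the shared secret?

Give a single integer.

Answer: 9

Derivation:
A = 21^17 mod 29  (bits of 17 = 10001)
  bit 0 = 1: r = r^2 * 21 mod 29 = 1^2 * 21 = 1*21 = 21
  bit 1 = 0: r = r^2 mod 29 = 21^2 = 6
  bit 2 = 0: r = r^2 mod 29 = 6^2 = 7
  bit 3 = 0: r = r^2 mod 29 = 7^2 = 20
  bit 4 = 1: r = r^2 * 21 mod 29 = 20^2 * 21 = 23*21 = 19
  -> A = 19
B = 21^26 mod 29  (bits of 26 = 11010)
  bit 0 = 1: r = r^2 * 21 mod 29 = 1^2 * 21 = 1*21 = 21
  bit 1 = 1: r = r^2 * 21 mod 29 = 21^2 * 21 = 6*21 = 10
  bit 2 = 0: r = r^2 mod 29 = 10^2 = 13
  bit 3 = 1: r = r^2 * 21 mod 29 = 13^2 * 21 = 24*21 = 11
  bit 4 = 0: r = r^2 mod 29 = 11^2 = 5
  -> B = 5
s = B^a = 5^17 mod 29  (bits of 17 = 10001)
  bit 0 = 1: r = r^2 * 5 mod 29 = 1^2 * 5 = 1*5 = 5
  bit 1 = 0: r = r^2 mod 29 = 5^2 = 25
  bit 2 = 0: r = r^2 mod 29 = 25^2 = 16
  bit 3 = 0: r = r^2 mod 29 = 16^2 = 24
  bit 4 = 1: r = r^2 * 5 mod 29 = 24^2 * 5 = 25*5 = 9
  -> s = B^a = 9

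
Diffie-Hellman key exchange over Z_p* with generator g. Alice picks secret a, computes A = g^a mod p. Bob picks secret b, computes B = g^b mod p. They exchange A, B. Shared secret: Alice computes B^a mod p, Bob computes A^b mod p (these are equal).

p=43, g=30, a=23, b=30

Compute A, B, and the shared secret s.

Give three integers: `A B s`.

Answer: 3 21 11

Derivation:
A = 30^23 mod 43  (bits of 23 = 10111)
  bit 0 = 1: r = r^2 * 30 mod 43 = 1^2 * 30 = 1*30 = 30
  bit 1 = 0: r = r^2 mod 43 = 30^2 = 40
  bit 2 = 1: r = r^2 * 30 mod 43 = 40^2 * 30 = 9*30 = 12
  bit 3 = 1: r = r^2 * 30 mod 43 = 12^2 * 30 = 15*30 = 20
  bit 4 = 1: r = r^2 * 30 mod 43 = 20^2 * 30 = 13*30 = 3
  -> A = 3
B = 30^30 mod 43  (bits of 30 = 11110)
  bit 0 = 1: r = r^2 * 30 mod 43 = 1^2 * 30 = 1*30 = 30
  bit 1 = 1: r = r^2 * 30 mod 43 = 30^2 * 30 = 40*30 = 39
  bit 2 = 1: r = r^2 * 30 mod 43 = 39^2 * 30 = 16*30 = 7
  bit 3 = 1: r = r^2 * 30 mod 43 = 7^2 * 30 = 6*30 = 8
  bit 4 = 0: r = r^2 mod 43 = 8^2 = 21
  -> B = 21
s = B^a = 21^23 mod 43  (bits of 23 = 10111)
  bit 0 = 1: r = r^2 * 21 mod 43 = 1^2 * 21 = 1*21 = 21
  bit 1 = 0: r = r^2 mod 43 = 21^2 = 11
  bit 2 = 1: r = r^2 * 21 mod 43 = 11^2 * 21 = 35*21 = 4
  bit 3 = 1: r = r^2 * 21 mod 43 = 4^2 * 21 = 16*21 = 35
  bit 4 = 1: r = r^2 * 21 mod 43 = 35^2 * 21 = 21*21 = 11
  -> s = B^a = 11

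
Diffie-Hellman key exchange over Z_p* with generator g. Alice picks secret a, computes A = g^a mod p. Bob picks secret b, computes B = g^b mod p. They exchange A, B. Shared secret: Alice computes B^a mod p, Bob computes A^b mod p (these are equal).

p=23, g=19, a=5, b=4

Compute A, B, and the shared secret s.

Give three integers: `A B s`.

A = 19^5 mod 23  (bits of 5 = 101)
  bit 0 = 1: r = r^2 * 19 mod 23 = 1^2 * 19 = 1*19 = 19
  bit 1 = 0: r = r^2 mod 23 = 19^2 = 16
  bit 2 = 1: r = r^2 * 19 mod 23 = 16^2 * 19 = 3*19 = 11
  -> A = 11
B = 19^4 mod 23  (bits of 4 = 100)
  bit 0 = 1: r = r^2 * 19 mod 23 = 1^2 * 19 = 1*19 = 19
  bit 1 = 0: r = r^2 mod 23 = 19^2 = 16
  bit 2 = 0: r = r^2 mod 23 = 16^2 = 3
  -> B = 3
s = B^a = 3^5 mod 23  (bits of 5 = 101)
  bit 0 = 1: r = r^2 * 3 mod 23 = 1^2 * 3 = 1*3 = 3
  bit 1 = 0: r = r^2 mod 23 = 3^2 = 9
  bit 2 = 1: r = r^2 * 3 mod 23 = 9^2 * 3 = 12*3 = 13
  -> s = B^a = 13

Answer: 11 3 13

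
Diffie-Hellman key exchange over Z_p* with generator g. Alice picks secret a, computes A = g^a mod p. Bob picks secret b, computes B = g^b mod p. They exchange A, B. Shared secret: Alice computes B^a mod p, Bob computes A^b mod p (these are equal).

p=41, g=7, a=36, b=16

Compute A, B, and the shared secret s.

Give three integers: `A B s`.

A = 7^36 mod 41  (bits of 36 = 100100)
  bit 0 = 1: r = r^2 * 7 mod 41 = 1^2 * 7 = 1*7 = 7
  bit 1 = 0: r = r^2 mod 41 = 7^2 = 8
  bit 2 = 0: r = r^2 mod 41 = 8^2 = 23
  bit 3 = 1: r = r^2 * 7 mod 41 = 23^2 * 7 = 37*7 = 13
  bit 4 = 0: r = r^2 mod 41 = 13^2 = 5
  bit 5 = 0: r = r^2 mod 41 = 5^2 = 25
  -> A = 25
B = 7^16 mod 41  (bits of 16 = 10000)
  bit 0 = 1: r = r^2 * 7 mod 41 = 1^2 * 7 = 1*7 = 7
  bit 1 = 0: r = r^2 mod 41 = 7^2 = 8
  bit 2 = 0: r = r^2 mod 41 = 8^2 = 23
  bit 3 = 0: r = r^2 mod 41 = 23^2 = 37
  bit 4 = 0: r = r^2 mod 41 = 37^2 = 16
  -> B = 16
s = B^a = 16^36 mod 41  (bits of 36 = 100100)
  bit 0 = 1: r = r^2 * 16 mod 41 = 1^2 * 16 = 1*16 = 16
  bit 1 = 0: r = r^2 mod 41 = 16^2 = 10
  bit 2 = 0: r = r^2 mod 41 = 10^2 = 18
  bit 3 = 1: r = r^2 * 16 mod 41 = 18^2 * 16 = 37*16 = 18
  bit 4 = 0: r = r^2 mod 41 = 18^2 = 37
  bit 5 = 0: r = r^2 mod 41 = 37^2 = 16
  -> s = B^a = 16

Answer: 25 16 16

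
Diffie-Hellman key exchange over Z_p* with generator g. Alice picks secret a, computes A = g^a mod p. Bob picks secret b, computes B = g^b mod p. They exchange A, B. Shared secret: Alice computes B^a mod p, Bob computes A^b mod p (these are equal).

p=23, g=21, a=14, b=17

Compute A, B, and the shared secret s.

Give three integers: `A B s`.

A = 21^14 mod 23  (bits of 14 = 1110)
  bit 0 = 1: r = r^2 * 21 mod 23 = 1^2 * 21 = 1*21 = 21
  bit 1 = 1: r = r^2 * 21 mod 23 = 21^2 * 21 = 4*21 = 15
  bit 2 = 1: r = r^2 * 21 mod 23 = 15^2 * 21 = 18*21 = 10
  bit 3 = 0: r = r^2 mod 23 = 10^2 = 8
  -> A = 8
B = 21^17 mod 23  (bits of 17 = 10001)
  bit 0 = 1: r = r^2 * 21 mod 23 = 1^2 * 21 = 1*21 = 21
  bit 1 = 0: r = r^2 mod 23 = 21^2 = 4
  bit 2 = 0: r = r^2 mod 23 = 4^2 = 16
  bit 3 = 0: r = r^2 mod 23 = 16^2 = 3
  bit 4 = 1: r = r^2 * 21 mod 23 = 3^2 * 21 = 9*21 = 5
  -> B = 5
s = B^a = 5^14 mod 23  (bits of 14 = 1110)
  bit 0 = 1: r = r^2 * 5 mod 23 = 1^2 * 5 = 1*5 = 5
  bit 1 = 1: r = r^2 * 5 mod 23 = 5^2 * 5 = 2*5 = 10
  bit 2 = 1: r = r^2 * 5 mod 23 = 10^2 * 5 = 8*5 = 17
  bit 3 = 0: r = r^2 mod 23 = 17^2 = 13
  -> s = B^a = 13

Answer: 8 5 13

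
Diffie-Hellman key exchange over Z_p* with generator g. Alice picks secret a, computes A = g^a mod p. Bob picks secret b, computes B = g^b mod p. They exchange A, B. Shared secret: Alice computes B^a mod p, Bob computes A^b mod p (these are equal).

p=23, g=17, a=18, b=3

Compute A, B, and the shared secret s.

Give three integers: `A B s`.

A = 17^18 mod 23  (bits of 18 = 10010)
  bit 0 = 1: r = r^2 * 17 mod 23 = 1^2 * 17 = 1*17 = 17
  bit 1 = 0: r = r^2 mod 23 = 17^2 = 13
  bit 2 = 0: r = r^2 mod 23 = 13^2 = 8
  bit 3 = 1: r = r^2 * 17 mod 23 = 8^2 * 17 = 18*17 = 7
  bit 4 = 0: r = r^2 mod 23 = 7^2 = 3
  -> A = 3
B = 17^3 mod 23  (bits of 3 = 11)
  bit 0 = 1: r = r^2 * 17 mod 23 = 1^2 * 17 = 1*17 = 17
  bit 1 = 1: r = r^2 * 17 mod 23 = 17^2 * 17 = 13*17 = 14
  -> B = 14
s = B^a = 14^18 mod 23  (bits of 18 = 10010)
  bit 0 = 1: r = r^2 * 14 mod 23 = 1^2 * 14 = 1*14 = 14
  bit 1 = 0: r = r^2 mod 23 = 14^2 = 12
  bit 2 = 0: r = r^2 mod 23 = 12^2 = 6
  bit 3 = 1: r = r^2 * 14 mod 23 = 6^2 * 14 = 13*14 = 21
  bit 4 = 0: r = r^2 mod 23 = 21^2 = 4
  -> s = B^a = 4

Answer: 3 14 4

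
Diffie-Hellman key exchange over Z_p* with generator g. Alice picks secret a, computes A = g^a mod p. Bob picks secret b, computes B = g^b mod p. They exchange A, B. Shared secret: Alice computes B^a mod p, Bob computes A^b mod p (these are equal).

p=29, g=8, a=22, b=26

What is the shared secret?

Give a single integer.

Answer: 24

Derivation:
A = 8^22 mod 29  (bits of 22 = 10110)
  bit 0 = 1: r = r^2 * 8 mod 29 = 1^2 * 8 = 1*8 = 8
  bit 1 = 0: r = r^2 mod 29 = 8^2 = 6
  bit 2 = 1: r = r^2 * 8 mod 29 = 6^2 * 8 = 7*8 = 27
  bit 3 = 1: r = r^2 * 8 mod 29 = 27^2 * 8 = 4*8 = 3
  bit 4 = 0: r = r^2 mod 29 = 3^2 = 9
  -> A = 9
B = 8^26 mod 29  (bits of 26 = 11010)
  bit 0 = 1: r = r^2 * 8 mod 29 = 1^2 * 8 = 1*8 = 8
  bit 1 = 1: r = r^2 * 8 mod 29 = 8^2 * 8 = 6*8 = 19
  bit 2 = 0: r = r^2 mod 29 = 19^2 = 13
  bit 3 = 1: r = r^2 * 8 mod 29 = 13^2 * 8 = 24*8 = 18
  bit 4 = 0: r = r^2 mod 29 = 18^2 = 5
  -> B = 5
s = B^a = 5^22 mod 29  (bits of 22 = 10110)
  bit 0 = 1: r = r^2 * 5 mod 29 = 1^2 * 5 = 1*5 = 5
  bit 1 = 0: r = r^2 mod 29 = 5^2 = 25
  bit 2 = 1: r = r^2 * 5 mod 29 = 25^2 * 5 = 16*5 = 22
  bit 3 = 1: r = r^2 * 5 mod 29 = 22^2 * 5 = 20*5 = 13
  bit 4 = 0: r = r^2 mod 29 = 13^2 = 24
  -> s = B^a = 24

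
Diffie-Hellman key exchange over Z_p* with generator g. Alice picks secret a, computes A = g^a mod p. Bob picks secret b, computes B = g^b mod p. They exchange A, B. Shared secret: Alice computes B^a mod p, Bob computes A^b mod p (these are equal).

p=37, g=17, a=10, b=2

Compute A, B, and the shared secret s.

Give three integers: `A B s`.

Answer: 28 30 7

Derivation:
A = 17^10 mod 37  (bits of 10 = 1010)
  bit 0 = 1: r = r^2 * 17 mod 37 = 1^2 * 17 = 1*17 = 17
  bit 1 = 0: r = r^2 mod 37 = 17^2 = 30
  bit 2 = 1: r = r^2 * 17 mod 37 = 30^2 * 17 = 12*17 = 19
  bit 3 = 0: r = r^2 mod 37 = 19^2 = 28
  -> A = 28
B = 17^2 mod 37  (bits of 2 = 10)
  bit 0 = 1: r = r^2 * 17 mod 37 = 1^2 * 17 = 1*17 = 17
  bit 1 = 0: r = r^2 mod 37 = 17^2 = 30
  -> B = 30
s = B^a = 30^10 mod 37  (bits of 10 = 1010)
  bit 0 = 1: r = r^2 * 30 mod 37 = 1^2 * 30 = 1*30 = 30
  bit 1 = 0: r = r^2 mod 37 = 30^2 = 12
  bit 2 = 1: r = r^2 * 30 mod 37 = 12^2 * 30 = 33*30 = 28
  bit 3 = 0: r = r^2 mod 37 = 28^2 = 7
  -> s = B^a = 7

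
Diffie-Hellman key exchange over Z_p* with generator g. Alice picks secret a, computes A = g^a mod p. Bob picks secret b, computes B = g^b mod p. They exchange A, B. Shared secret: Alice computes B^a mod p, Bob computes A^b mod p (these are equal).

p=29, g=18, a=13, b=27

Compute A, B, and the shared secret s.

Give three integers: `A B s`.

Answer: 8 21 11

Derivation:
A = 18^13 mod 29  (bits of 13 = 1101)
  bit 0 = 1: r = r^2 * 18 mod 29 = 1^2 * 18 = 1*18 = 18
  bit 1 = 1: r = r^2 * 18 mod 29 = 18^2 * 18 = 5*18 = 3
  bit 2 = 0: r = r^2 mod 29 = 3^2 = 9
  bit 3 = 1: r = r^2 * 18 mod 29 = 9^2 * 18 = 23*18 = 8
  -> A = 8
B = 18^27 mod 29  (bits of 27 = 11011)
  bit 0 = 1: r = r^2 * 18 mod 29 = 1^2 * 18 = 1*18 = 18
  bit 1 = 1: r = r^2 * 18 mod 29 = 18^2 * 18 = 5*18 = 3
  bit 2 = 0: r = r^2 mod 29 = 3^2 = 9
  bit 3 = 1: r = r^2 * 18 mod 29 = 9^2 * 18 = 23*18 = 8
  bit 4 = 1: r = r^2 * 18 mod 29 = 8^2 * 18 = 6*18 = 21
  -> B = 21
s = B^a = 21^13 mod 29  (bits of 13 = 1101)
  bit 0 = 1: r = r^2 * 21 mod 29 = 1^2 * 21 = 1*21 = 21
  bit 1 = 1: r = r^2 * 21 mod 29 = 21^2 * 21 = 6*21 = 10
  bit 2 = 0: r = r^2 mod 29 = 10^2 = 13
  bit 3 = 1: r = r^2 * 21 mod 29 = 13^2 * 21 = 24*21 = 11
  -> s = B^a = 11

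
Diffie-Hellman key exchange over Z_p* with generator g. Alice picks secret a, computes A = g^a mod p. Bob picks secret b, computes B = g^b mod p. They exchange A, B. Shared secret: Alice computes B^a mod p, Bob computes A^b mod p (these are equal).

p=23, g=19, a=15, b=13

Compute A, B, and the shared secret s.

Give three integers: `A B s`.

A = 19^15 mod 23  (bits of 15 = 1111)
  bit 0 = 1: r = r^2 * 19 mod 23 = 1^2 * 19 = 1*19 = 19
  bit 1 = 1: r = r^2 * 19 mod 23 = 19^2 * 19 = 16*19 = 5
  bit 2 = 1: r = r^2 * 19 mod 23 = 5^2 * 19 = 2*19 = 15
  bit 3 = 1: r = r^2 * 19 mod 23 = 15^2 * 19 = 18*19 = 20
  -> A = 20
B = 19^13 mod 23  (bits of 13 = 1101)
  bit 0 = 1: r = r^2 * 19 mod 23 = 1^2 * 19 = 1*19 = 19
  bit 1 = 1: r = r^2 * 19 mod 23 = 19^2 * 19 = 16*19 = 5
  bit 2 = 0: r = r^2 mod 23 = 5^2 = 2
  bit 3 = 1: r = r^2 * 19 mod 23 = 2^2 * 19 = 4*19 = 7
  -> B = 7
s = B^a = 7^15 mod 23  (bits of 15 = 1111)
  bit 0 = 1: r = r^2 * 7 mod 23 = 1^2 * 7 = 1*7 = 7
  bit 1 = 1: r = r^2 * 7 mod 23 = 7^2 * 7 = 3*7 = 21
  bit 2 = 1: r = r^2 * 7 mod 23 = 21^2 * 7 = 4*7 = 5
  bit 3 = 1: r = r^2 * 7 mod 23 = 5^2 * 7 = 2*7 = 14
  -> s = B^a = 14

Answer: 20 7 14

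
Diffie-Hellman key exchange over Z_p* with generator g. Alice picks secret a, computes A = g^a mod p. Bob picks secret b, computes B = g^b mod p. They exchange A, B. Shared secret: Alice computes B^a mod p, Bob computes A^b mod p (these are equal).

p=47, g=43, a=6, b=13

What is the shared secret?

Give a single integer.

A = 43^6 mod 47  (bits of 6 = 110)
  bit 0 = 1: r = r^2 * 43 mod 47 = 1^2 * 43 = 1*43 = 43
  bit 1 = 1: r = r^2 * 43 mod 47 = 43^2 * 43 = 16*43 = 30
  bit 2 = 0: r = r^2 mod 47 = 30^2 = 7
  -> A = 7
B = 43^13 mod 47  (bits of 13 = 1101)
  bit 0 = 1: r = r^2 * 43 mod 47 = 1^2 * 43 = 1*43 = 43
  bit 1 = 1: r = r^2 * 43 mod 47 = 43^2 * 43 = 16*43 = 30
  bit 2 = 0: r = r^2 mod 47 = 30^2 = 7
  bit 3 = 1: r = r^2 * 43 mod 47 = 7^2 * 43 = 2*43 = 39
  -> B = 39
s = B^a = 39^6 mod 47  (bits of 6 = 110)
  bit 0 = 1: r = r^2 * 39 mod 47 = 1^2 * 39 = 1*39 = 39
  bit 1 = 1: r = r^2 * 39 mod 47 = 39^2 * 39 = 17*39 = 5
  bit 2 = 0: r = r^2 mod 47 = 5^2 = 25
  -> s = B^a = 25

Answer: 25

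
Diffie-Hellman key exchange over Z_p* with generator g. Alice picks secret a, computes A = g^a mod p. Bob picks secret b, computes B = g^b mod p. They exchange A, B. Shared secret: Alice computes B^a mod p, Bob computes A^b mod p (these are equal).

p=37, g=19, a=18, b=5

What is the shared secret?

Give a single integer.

A = 19^18 mod 37  (bits of 18 = 10010)
  bit 0 = 1: r = r^2 * 19 mod 37 = 1^2 * 19 = 1*19 = 19
  bit 1 = 0: r = r^2 mod 37 = 19^2 = 28
  bit 2 = 0: r = r^2 mod 37 = 28^2 = 7
  bit 3 = 1: r = r^2 * 19 mod 37 = 7^2 * 19 = 12*19 = 6
  bit 4 = 0: r = r^2 mod 37 = 6^2 = 36
  -> A = 36
B = 19^5 mod 37  (bits of 5 = 101)
  bit 0 = 1: r = r^2 * 19 mod 37 = 1^2 * 19 = 1*19 = 19
  bit 1 = 0: r = r^2 mod 37 = 19^2 = 28
  bit 2 = 1: r = r^2 * 19 mod 37 = 28^2 * 19 = 7*19 = 22
  -> B = 22
s = B^a = 22^18 mod 37  (bits of 18 = 10010)
  bit 0 = 1: r = r^2 * 22 mod 37 = 1^2 * 22 = 1*22 = 22
  bit 1 = 0: r = r^2 mod 37 = 22^2 = 3
  bit 2 = 0: r = r^2 mod 37 = 3^2 = 9
  bit 3 = 1: r = r^2 * 22 mod 37 = 9^2 * 22 = 7*22 = 6
  bit 4 = 0: r = r^2 mod 37 = 6^2 = 36
  -> s = B^a = 36

Answer: 36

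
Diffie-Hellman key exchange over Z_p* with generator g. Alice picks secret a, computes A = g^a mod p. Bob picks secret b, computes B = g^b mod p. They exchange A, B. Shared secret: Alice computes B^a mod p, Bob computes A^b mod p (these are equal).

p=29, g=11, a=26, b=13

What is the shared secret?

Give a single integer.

A = 11^26 mod 29  (bits of 26 = 11010)
  bit 0 = 1: r = r^2 * 11 mod 29 = 1^2 * 11 = 1*11 = 11
  bit 1 = 1: r = r^2 * 11 mod 29 = 11^2 * 11 = 5*11 = 26
  bit 2 = 0: r = r^2 mod 29 = 26^2 = 9
  bit 3 = 1: r = r^2 * 11 mod 29 = 9^2 * 11 = 23*11 = 21
  bit 4 = 0: r = r^2 mod 29 = 21^2 = 6
  -> A = 6
B = 11^13 mod 29  (bits of 13 = 1101)
  bit 0 = 1: r = r^2 * 11 mod 29 = 1^2 * 11 = 1*11 = 11
  bit 1 = 1: r = r^2 * 11 mod 29 = 11^2 * 11 = 5*11 = 26
  bit 2 = 0: r = r^2 mod 29 = 26^2 = 9
  bit 3 = 1: r = r^2 * 11 mod 29 = 9^2 * 11 = 23*11 = 21
  -> B = 21
s = B^a = 21^26 mod 29  (bits of 26 = 11010)
  bit 0 = 1: r = r^2 * 21 mod 29 = 1^2 * 21 = 1*21 = 21
  bit 1 = 1: r = r^2 * 21 mod 29 = 21^2 * 21 = 6*21 = 10
  bit 2 = 0: r = r^2 mod 29 = 10^2 = 13
  bit 3 = 1: r = r^2 * 21 mod 29 = 13^2 * 21 = 24*21 = 11
  bit 4 = 0: r = r^2 mod 29 = 11^2 = 5
  -> s = B^a = 5

Answer: 5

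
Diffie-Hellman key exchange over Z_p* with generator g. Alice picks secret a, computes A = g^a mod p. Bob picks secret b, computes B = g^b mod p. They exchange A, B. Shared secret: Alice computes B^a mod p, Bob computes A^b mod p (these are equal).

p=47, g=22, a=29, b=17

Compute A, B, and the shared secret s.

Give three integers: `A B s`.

Answer: 29 13 44

Derivation:
A = 22^29 mod 47  (bits of 29 = 11101)
  bit 0 = 1: r = r^2 * 22 mod 47 = 1^2 * 22 = 1*22 = 22
  bit 1 = 1: r = r^2 * 22 mod 47 = 22^2 * 22 = 14*22 = 26
  bit 2 = 1: r = r^2 * 22 mod 47 = 26^2 * 22 = 18*22 = 20
  bit 3 = 0: r = r^2 mod 47 = 20^2 = 24
  bit 4 = 1: r = r^2 * 22 mod 47 = 24^2 * 22 = 12*22 = 29
  -> A = 29
B = 22^17 mod 47  (bits of 17 = 10001)
  bit 0 = 1: r = r^2 * 22 mod 47 = 1^2 * 22 = 1*22 = 22
  bit 1 = 0: r = r^2 mod 47 = 22^2 = 14
  bit 2 = 0: r = r^2 mod 47 = 14^2 = 8
  bit 3 = 0: r = r^2 mod 47 = 8^2 = 17
  bit 4 = 1: r = r^2 * 22 mod 47 = 17^2 * 22 = 7*22 = 13
  -> B = 13
s = B^a = 13^29 mod 47  (bits of 29 = 11101)
  bit 0 = 1: r = r^2 * 13 mod 47 = 1^2 * 13 = 1*13 = 13
  bit 1 = 1: r = r^2 * 13 mod 47 = 13^2 * 13 = 28*13 = 35
  bit 2 = 1: r = r^2 * 13 mod 47 = 35^2 * 13 = 3*13 = 39
  bit 3 = 0: r = r^2 mod 47 = 39^2 = 17
  bit 4 = 1: r = r^2 * 13 mod 47 = 17^2 * 13 = 7*13 = 44
  -> s = B^a = 44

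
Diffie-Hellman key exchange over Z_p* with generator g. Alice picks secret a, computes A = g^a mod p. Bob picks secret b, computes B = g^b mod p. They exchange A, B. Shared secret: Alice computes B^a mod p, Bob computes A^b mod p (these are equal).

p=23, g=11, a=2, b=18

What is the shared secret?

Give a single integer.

A = 11^2 mod 23  (bits of 2 = 10)
  bit 0 = 1: r = r^2 * 11 mod 23 = 1^2 * 11 = 1*11 = 11
  bit 1 = 0: r = r^2 mod 23 = 11^2 = 6
  -> A = 6
B = 11^18 mod 23  (bits of 18 = 10010)
  bit 0 = 1: r = r^2 * 11 mod 23 = 1^2 * 11 = 1*11 = 11
  bit 1 = 0: r = r^2 mod 23 = 11^2 = 6
  bit 2 = 0: r = r^2 mod 23 = 6^2 = 13
  bit 3 = 1: r = r^2 * 11 mod 23 = 13^2 * 11 = 8*11 = 19
  bit 4 = 0: r = r^2 mod 23 = 19^2 = 16
  -> B = 16
s = B^a = 16^2 mod 23  (bits of 2 = 10)
  bit 0 = 1: r = r^2 * 16 mod 23 = 1^2 * 16 = 1*16 = 16
  bit 1 = 0: r = r^2 mod 23 = 16^2 = 3
  -> s = B^a = 3

Answer: 3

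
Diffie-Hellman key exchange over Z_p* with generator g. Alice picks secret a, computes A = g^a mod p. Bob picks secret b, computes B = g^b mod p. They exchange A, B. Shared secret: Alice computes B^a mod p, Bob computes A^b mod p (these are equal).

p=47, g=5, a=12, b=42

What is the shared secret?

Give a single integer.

Answer: 32

Derivation:
A = 5^12 mod 47  (bits of 12 = 1100)
  bit 0 = 1: r = r^2 * 5 mod 47 = 1^2 * 5 = 1*5 = 5
  bit 1 = 1: r = r^2 * 5 mod 47 = 5^2 * 5 = 25*5 = 31
  bit 2 = 0: r = r^2 mod 47 = 31^2 = 21
  bit 3 = 0: r = r^2 mod 47 = 21^2 = 18
  -> A = 18
B = 5^42 mod 47  (bits of 42 = 101010)
  bit 0 = 1: r = r^2 * 5 mod 47 = 1^2 * 5 = 1*5 = 5
  bit 1 = 0: r = r^2 mod 47 = 5^2 = 25
  bit 2 = 1: r = r^2 * 5 mod 47 = 25^2 * 5 = 14*5 = 23
  bit 3 = 0: r = r^2 mod 47 = 23^2 = 12
  bit 4 = 1: r = r^2 * 5 mod 47 = 12^2 * 5 = 3*5 = 15
  bit 5 = 0: r = r^2 mod 47 = 15^2 = 37
  -> B = 37
s = B^a = 37^12 mod 47  (bits of 12 = 1100)
  bit 0 = 1: r = r^2 * 37 mod 47 = 1^2 * 37 = 1*37 = 37
  bit 1 = 1: r = r^2 * 37 mod 47 = 37^2 * 37 = 6*37 = 34
  bit 2 = 0: r = r^2 mod 47 = 34^2 = 28
  bit 3 = 0: r = r^2 mod 47 = 28^2 = 32
  -> s = B^a = 32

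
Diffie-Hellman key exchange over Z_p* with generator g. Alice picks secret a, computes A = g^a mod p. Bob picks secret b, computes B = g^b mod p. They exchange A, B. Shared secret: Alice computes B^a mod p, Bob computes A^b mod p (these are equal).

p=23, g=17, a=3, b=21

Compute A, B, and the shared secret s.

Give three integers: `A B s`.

A = 17^3 mod 23  (bits of 3 = 11)
  bit 0 = 1: r = r^2 * 17 mod 23 = 1^2 * 17 = 1*17 = 17
  bit 1 = 1: r = r^2 * 17 mod 23 = 17^2 * 17 = 13*17 = 14
  -> A = 14
B = 17^21 mod 23  (bits of 21 = 10101)
  bit 0 = 1: r = r^2 * 17 mod 23 = 1^2 * 17 = 1*17 = 17
  bit 1 = 0: r = r^2 mod 23 = 17^2 = 13
  bit 2 = 1: r = r^2 * 17 mod 23 = 13^2 * 17 = 8*17 = 21
  bit 3 = 0: r = r^2 mod 23 = 21^2 = 4
  bit 4 = 1: r = r^2 * 17 mod 23 = 4^2 * 17 = 16*17 = 19
  -> B = 19
s = B^a = 19^3 mod 23  (bits of 3 = 11)
  bit 0 = 1: r = r^2 * 19 mod 23 = 1^2 * 19 = 1*19 = 19
  bit 1 = 1: r = r^2 * 19 mod 23 = 19^2 * 19 = 16*19 = 5
  -> s = B^a = 5

Answer: 14 19 5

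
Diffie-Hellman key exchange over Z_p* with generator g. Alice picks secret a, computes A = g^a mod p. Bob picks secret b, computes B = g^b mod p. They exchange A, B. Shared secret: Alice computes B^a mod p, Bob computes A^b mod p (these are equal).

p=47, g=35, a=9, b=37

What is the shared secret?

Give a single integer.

Answer: 45

Derivation:
A = 35^9 mod 47  (bits of 9 = 1001)
  bit 0 = 1: r = r^2 * 35 mod 47 = 1^2 * 35 = 1*35 = 35
  bit 1 = 0: r = r^2 mod 47 = 35^2 = 3
  bit 2 = 0: r = r^2 mod 47 = 3^2 = 9
  bit 3 = 1: r = r^2 * 35 mod 47 = 9^2 * 35 = 34*35 = 15
  -> A = 15
B = 35^37 mod 47  (bits of 37 = 100101)
  bit 0 = 1: r = r^2 * 35 mod 47 = 1^2 * 35 = 1*35 = 35
  bit 1 = 0: r = r^2 mod 47 = 35^2 = 3
  bit 2 = 0: r = r^2 mod 47 = 3^2 = 9
  bit 3 = 1: r = r^2 * 35 mod 47 = 9^2 * 35 = 34*35 = 15
  bit 4 = 0: r = r^2 mod 47 = 15^2 = 37
  bit 5 = 1: r = r^2 * 35 mod 47 = 37^2 * 35 = 6*35 = 22
  -> B = 22
s = B^a = 22^9 mod 47  (bits of 9 = 1001)
  bit 0 = 1: r = r^2 * 22 mod 47 = 1^2 * 22 = 1*22 = 22
  bit 1 = 0: r = r^2 mod 47 = 22^2 = 14
  bit 2 = 0: r = r^2 mod 47 = 14^2 = 8
  bit 3 = 1: r = r^2 * 22 mod 47 = 8^2 * 22 = 17*22 = 45
  -> s = B^a = 45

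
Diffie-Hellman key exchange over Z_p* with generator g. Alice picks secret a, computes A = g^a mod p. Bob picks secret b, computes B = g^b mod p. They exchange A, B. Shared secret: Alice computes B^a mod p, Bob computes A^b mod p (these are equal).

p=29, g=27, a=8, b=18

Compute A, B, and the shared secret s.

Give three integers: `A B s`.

Answer: 24 13 16

Derivation:
A = 27^8 mod 29  (bits of 8 = 1000)
  bit 0 = 1: r = r^2 * 27 mod 29 = 1^2 * 27 = 1*27 = 27
  bit 1 = 0: r = r^2 mod 29 = 27^2 = 4
  bit 2 = 0: r = r^2 mod 29 = 4^2 = 16
  bit 3 = 0: r = r^2 mod 29 = 16^2 = 24
  -> A = 24
B = 27^18 mod 29  (bits of 18 = 10010)
  bit 0 = 1: r = r^2 * 27 mod 29 = 1^2 * 27 = 1*27 = 27
  bit 1 = 0: r = r^2 mod 29 = 27^2 = 4
  bit 2 = 0: r = r^2 mod 29 = 4^2 = 16
  bit 3 = 1: r = r^2 * 27 mod 29 = 16^2 * 27 = 24*27 = 10
  bit 4 = 0: r = r^2 mod 29 = 10^2 = 13
  -> B = 13
s = B^a = 13^8 mod 29  (bits of 8 = 1000)
  bit 0 = 1: r = r^2 * 13 mod 29 = 1^2 * 13 = 1*13 = 13
  bit 1 = 0: r = r^2 mod 29 = 13^2 = 24
  bit 2 = 0: r = r^2 mod 29 = 24^2 = 25
  bit 3 = 0: r = r^2 mod 29 = 25^2 = 16
  -> s = B^a = 16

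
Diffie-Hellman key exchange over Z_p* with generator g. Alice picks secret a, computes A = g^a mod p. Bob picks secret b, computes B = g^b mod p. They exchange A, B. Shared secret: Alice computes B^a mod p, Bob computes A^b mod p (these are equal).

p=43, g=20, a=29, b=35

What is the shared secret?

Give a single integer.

Answer: 37

Derivation:
A = 20^29 mod 43  (bits of 29 = 11101)
  bit 0 = 1: r = r^2 * 20 mod 43 = 1^2 * 20 = 1*20 = 20
  bit 1 = 1: r = r^2 * 20 mod 43 = 20^2 * 20 = 13*20 = 2
  bit 2 = 1: r = r^2 * 20 mod 43 = 2^2 * 20 = 4*20 = 37
  bit 3 = 0: r = r^2 mod 43 = 37^2 = 36
  bit 4 = 1: r = r^2 * 20 mod 43 = 36^2 * 20 = 6*20 = 34
  -> A = 34
B = 20^35 mod 43  (bits of 35 = 100011)
  bit 0 = 1: r = r^2 * 20 mod 43 = 1^2 * 20 = 1*20 = 20
  bit 1 = 0: r = r^2 mod 43 = 20^2 = 13
  bit 2 = 0: r = r^2 mod 43 = 13^2 = 40
  bit 3 = 0: r = r^2 mod 43 = 40^2 = 9
  bit 4 = 1: r = r^2 * 20 mod 43 = 9^2 * 20 = 38*20 = 29
  bit 5 = 1: r = r^2 * 20 mod 43 = 29^2 * 20 = 24*20 = 7
  -> B = 7
s = B^a = 7^29 mod 43  (bits of 29 = 11101)
  bit 0 = 1: r = r^2 * 7 mod 43 = 1^2 * 7 = 1*7 = 7
  bit 1 = 1: r = r^2 * 7 mod 43 = 7^2 * 7 = 6*7 = 42
  bit 2 = 1: r = r^2 * 7 mod 43 = 42^2 * 7 = 1*7 = 7
  bit 3 = 0: r = r^2 mod 43 = 7^2 = 6
  bit 4 = 1: r = r^2 * 7 mod 43 = 6^2 * 7 = 36*7 = 37
  -> s = B^a = 37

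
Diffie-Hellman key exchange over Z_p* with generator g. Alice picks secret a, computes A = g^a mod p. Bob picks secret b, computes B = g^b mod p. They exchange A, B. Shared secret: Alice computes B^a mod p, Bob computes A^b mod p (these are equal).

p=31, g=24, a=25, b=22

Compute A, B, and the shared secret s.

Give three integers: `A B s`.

A = 24^25 mod 31  (bits of 25 = 11001)
  bit 0 = 1: r = r^2 * 24 mod 31 = 1^2 * 24 = 1*24 = 24
  bit 1 = 1: r = r^2 * 24 mod 31 = 24^2 * 24 = 18*24 = 29
  bit 2 = 0: r = r^2 mod 31 = 29^2 = 4
  bit 3 = 0: r = r^2 mod 31 = 4^2 = 16
  bit 4 = 1: r = r^2 * 24 mod 31 = 16^2 * 24 = 8*24 = 6
  -> A = 6
B = 24^22 mod 31  (bits of 22 = 10110)
  bit 0 = 1: r = r^2 * 24 mod 31 = 1^2 * 24 = 1*24 = 24
  bit 1 = 0: r = r^2 mod 31 = 24^2 = 18
  bit 2 = 1: r = r^2 * 24 mod 31 = 18^2 * 24 = 14*24 = 26
  bit 3 = 1: r = r^2 * 24 mod 31 = 26^2 * 24 = 25*24 = 11
  bit 4 = 0: r = r^2 mod 31 = 11^2 = 28
  -> B = 28
s = B^a = 28^25 mod 31  (bits of 25 = 11001)
  bit 0 = 1: r = r^2 * 28 mod 31 = 1^2 * 28 = 1*28 = 28
  bit 1 = 1: r = r^2 * 28 mod 31 = 28^2 * 28 = 9*28 = 4
  bit 2 = 0: r = r^2 mod 31 = 4^2 = 16
  bit 3 = 0: r = r^2 mod 31 = 16^2 = 8
  bit 4 = 1: r = r^2 * 28 mod 31 = 8^2 * 28 = 2*28 = 25
  -> s = B^a = 25

Answer: 6 28 25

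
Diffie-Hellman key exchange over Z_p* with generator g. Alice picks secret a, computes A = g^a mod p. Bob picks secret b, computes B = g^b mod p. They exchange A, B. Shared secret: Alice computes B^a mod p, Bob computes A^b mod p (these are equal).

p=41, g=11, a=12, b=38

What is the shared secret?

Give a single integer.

A = 11^12 mod 41  (bits of 12 = 1100)
  bit 0 = 1: r = r^2 * 11 mod 41 = 1^2 * 11 = 1*11 = 11
  bit 1 = 1: r = r^2 * 11 mod 41 = 11^2 * 11 = 39*11 = 19
  bit 2 = 0: r = r^2 mod 41 = 19^2 = 33
  bit 3 = 0: r = r^2 mod 41 = 33^2 = 23
  -> A = 23
B = 11^38 mod 41  (bits of 38 = 100110)
  bit 0 = 1: r = r^2 * 11 mod 41 = 1^2 * 11 = 1*11 = 11
  bit 1 = 0: r = r^2 mod 41 = 11^2 = 39
  bit 2 = 0: r = r^2 mod 41 = 39^2 = 4
  bit 3 = 1: r = r^2 * 11 mod 41 = 4^2 * 11 = 16*11 = 12
  bit 4 = 1: r = r^2 * 11 mod 41 = 12^2 * 11 = 21*11 = 26
  bit 5 = 0: r = r^2 mod 41 = 26^2 = 20
  -> B = 20
s = B^a = 20^12 mod 41  (bits of 12 = 1100)
  bit 0 = 1: r = r^2 * 20 mod 41 = 1^2 * 20 = 1*20 = 20
  bit 1 = 1: r = r^2 * 20 mod 41 = 20^2 * 20 = 31*20 = 5
  bit 2 = 0: r = r^2 mod 41 = 5^2 = 25
  bit 3 = 0: r = r^2 mod 41 = 25^2 = 10
  -> s = B^a = 10

Answer: 10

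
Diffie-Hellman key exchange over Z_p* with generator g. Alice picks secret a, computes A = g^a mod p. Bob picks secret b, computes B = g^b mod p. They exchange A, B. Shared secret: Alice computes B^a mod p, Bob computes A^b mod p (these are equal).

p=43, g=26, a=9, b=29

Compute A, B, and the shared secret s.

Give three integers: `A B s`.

A = 26^9 mod 43  (bits of 9 = 1001)
  bit 0 = 1: r = r^2 * 26 mod 43 = 1^2 * 26 = 1*26 = 26
  bit 1 = 0: r = r^2 mod 43 = 26^2 = 31
  bit 2 = 0: r = r^2 mod 43 = 31^2 = 15
  bit 3 = 1: r = r^2 * 26 mod 43 = 15^2 * 26 = 10*26 = 2
  -> A = 2
B = 26^29 mod 43  (bits of 29 = 11101)
  bit 0 = 1: r = r^2 * 26 mod 43 = 1^2 * 26 = 1*26 = 26
  bit 1 = 1: r = r^2 * 26 mod 43 = 26^2 * 26 = 31*26 = 32
  bit 2 = 1: r = r^2 * 26 mod 43 = 32^2 * 26 = 35*26 = 7
  bit 3 = 0: r = r^2 mod 43 = 7^2 = 6
  bit 4 = 1: r = r^2 * 26 mod 43 = 6^2 * 26 = 36*26 = 33
  -> B = 33
s = B^a = 33^9 mod 43  (bits of 9 = 1001)
  bit 0 = 1: r = r^2 * 33 mod 43 = 1^2 * 33 = 1*33 = 33
  bit 1 = 0: r = r^2 mod 43 = 33^2 = 14
  bit 2 = 0: r = r^2 mod 43 = 14^2 = 24
  bit 3 = 1: r = r^2 * 33 mod 43 = 24^2 * 33 = 17*33 = 2
  -> s = B^a = 2

Answer: 2 33 2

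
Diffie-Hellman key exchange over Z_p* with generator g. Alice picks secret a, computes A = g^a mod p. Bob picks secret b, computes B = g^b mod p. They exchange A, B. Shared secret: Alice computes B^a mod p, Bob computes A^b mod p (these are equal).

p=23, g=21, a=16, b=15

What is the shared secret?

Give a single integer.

Answer: 6

Derivation:
A = 21^16 mod 23  (bits of 16 = 10000)
  bit 0 = 1: r = r^2 * 21 mod 23 = 1^2 * 21 = 1*21 = 21
  bit 1 = 0: r = r^2 mod 23 = 21^2 = 4
  bit 2 = 0: r = r^2 mod 23 = 4^2 = 16
  bit 3 = 0: r = r^2 mod 23 = 16^2 = 3
  bit 4 = 0: r = r^2 mod 23 = 3^2 = 9
  -> A = 9
B = 21^15 mod 23  (bits of 15 = 1111)
  bit 0 = 1: r = r^2 * 21 mod 23 = 1^2 * 21 = 1*21 = 21
  bit 1 = 1: r = r^2 * 21 mod 23 = 21^2 * 21 = 4*21 = 15
  bit 2 = 1: r = r^2 * 21 mod 23 = 15^2 * 21 = 18*21 = 10
  bit 3 = 1: r = r^2 * 21 mod 23 = 10^2 * 21 = 8*21 = 7
  -> B = 7
s = B^a = 7^16 mod 23  (bits of 16 = 10000)
  bit 0 = 1: r = r^2 * 7 mod 23 = 1^2 * 7 = 1*7 = 7
  bit 1 = 0: r = r^2 mod 23 = 7^2 = 3
  bit 2 = 0: r = r^2 mod 23 = 3^2 = 9
  bit 3 = 0: r = r^2 mod 23 = 9^2 = 12
  bit 4 = 0: r = r^2 mod 23 = 12^2 = 6
  -> s = B^a = 6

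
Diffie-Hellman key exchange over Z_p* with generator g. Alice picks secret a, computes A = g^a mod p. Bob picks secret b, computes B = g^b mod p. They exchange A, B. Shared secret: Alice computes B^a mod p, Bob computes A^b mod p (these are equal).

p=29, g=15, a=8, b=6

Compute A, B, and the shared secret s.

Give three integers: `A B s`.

Answer: 23 5 24

Derivation:
A = 15^8 mod 29  (bits of 8 = 1000)
  bit 0 = 1: r = r^2 * 15 mod 29 = 1^2 * 15 = 1*15 = 15
  bit 1 = 0: r = r^2 mod 29 = 15^2 = 22
  bit 2 = 0: r = r^2 mod 29 = 22^2 = 20
  bit 3 = 0: r = r^2 mod 29 = 20^2 = 23
  -> A = 23
B = 15^6 mod 29  (bits of 6 = 110)
  bit 0 = 1: r = r^2 * 15 mod 29 = 1^2 * 15 = 1*15 = 15
  bit 1 = 1: r = r^2 * 15 mod 29 = 15^2 * 15 = 22*15 = 11
  bit 2 = 0: r = r^2 mod 29 = 11^2 = 5
  -> B = 5
s = B^a = 5^8 mod 29  (bits of 8 = 1000)
  bit 0 = 1: r = r^2 * 5 mod 29 = 1^2 * 5 = 1*5 = 5
  bit 1 = 0: r = r^2 mod 29 = 5^2 = 25
  bit 2 = 0: r = r^2 mod 29 = 25^2 = 16
  bit 3 = 0: r = r^2 mod 29 = 16^2 = 24
  -> s = B^a = 24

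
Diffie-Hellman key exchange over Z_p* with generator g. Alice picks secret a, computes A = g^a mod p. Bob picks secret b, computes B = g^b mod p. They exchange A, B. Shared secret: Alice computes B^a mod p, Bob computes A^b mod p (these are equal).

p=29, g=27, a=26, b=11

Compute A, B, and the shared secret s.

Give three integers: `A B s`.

Answer: 22 11 6

Derivation:
A = 27^26 mod 29  (bits of 26 = 11010)
  bit 0 = 1: r = r^2 * 27 mod 29 = 1^2 * 27 = 1*27 = 27
  bit 1 = 1: r = r^2 * 27 mod 29 = 27^2 * 27 = 4*27 = 21
  bit 2 = 0: r = r^2 mod 29 = 21^2 = 6
  bit 3 = 1: r = r^2 * 27 mod 29 = 6^2 * 27 = 7*27 = 15
  bit 4 = 0: r = r^2 mod 29 = 15^2 = 22
  -> A = 22
B = 27^11 mod 29  (bits of 11 = 1011)
  bit 0 = 1: r = r^2 * 27 mod 29 = 1^2 * 27 = 1*27 = 27
  bit 1 = 0: r = r^2 mod 29 = 27^2 = 4
  bit 2 = 1: r = r^2 * 27 mod 29 = 4^2 * 27 = 16*27 = 26
  bit 3 = 1: r = r^2 * 27 mod 29 = 26^2 * 27 = 9*27 = 11
  -> B = 11
s = B^a = 11^26 mod 29  (bits of 26 = 11010)
  bit 0 = 1: r = r^2 * 11 mod 29 = 1^2 * 11 = 1*11 = 11
  bit 1 = 1: r = r^2 * 11 mod 29 = 11^2 * 11 = 5*11 = 26
  bit 2 = 0: r = r^2 mod 29 = 26^2 = 9
  bit 3 = 1: r = r^2 * 11 mod 29 = 9^2 * 11 = 23*11 = 21
  bit 4 = 0: r = r^2 mod 29 = 21^2 = 6
  -> s = B^a = 6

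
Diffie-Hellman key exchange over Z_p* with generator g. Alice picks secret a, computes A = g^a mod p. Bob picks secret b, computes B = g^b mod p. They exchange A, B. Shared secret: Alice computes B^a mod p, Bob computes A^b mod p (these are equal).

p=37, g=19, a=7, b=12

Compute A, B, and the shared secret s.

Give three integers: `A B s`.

A = 19^7 mod 37  (bits of 7 = 111)
  bit 0 = 1: r = r^2 * 19 mod 37 = 1^2 * 19 = 1*19 = 19
  bit 1 = 1: r = r^2 * 19 mod 37 = 19^2 * 19 = 28*19 = 14
  bit 2 = 1: r = r^2 * 19 mod 37 = 14^2 * 19 = 11*19 = 24
  -> A = 24
B = 19^12 mod 37  (bits of 12 = 1100)
  bit 0 = 1: r = r^2 * 19 mod 37 = 1^2 * 19 = 1*19 = 19
  bit 1 = 1: r = r^2 * 19 mod 37 = 19^2 * 19 = 28*19 = 14
  bit 2 = 0: r = r^2 mod 37 = 14^2 = 11
  bit 3 = 0: r = r^2 mod 37 = 11^2 = 10
  -> B = 10
s = B^a = 10^7 mod 37  (bits of 7 = 111)
  bit 0 = 1: r = r^2 * 10 mod 37 = 1^2 * 10 = 1*10 = 10
  bit 1 = 1: r = r^2 * 10 mod 37 = 10^2 * 10 = 26*10 = 1
  bit 2 = 1: r = r^2 * 10 mod 37 = 1^2 * 10 = 1*10 = 10
  -> s = B^a = 10

Answer: 24 10 10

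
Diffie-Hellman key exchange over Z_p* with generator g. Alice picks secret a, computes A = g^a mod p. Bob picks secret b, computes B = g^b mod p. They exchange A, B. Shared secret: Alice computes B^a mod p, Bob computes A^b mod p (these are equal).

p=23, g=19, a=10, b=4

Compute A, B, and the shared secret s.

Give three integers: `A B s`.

Answer: 6 3 8

Derivation:
A = 19^10 mod 23  (bits of 10 = 1010)
  bit 0 = 1: r = r^2 * 19 mod 23 = 1^2 * 19 = 1*19 = 19
  bit 1 = 0: r = r^2 mod 23 = 19^2 = 16
  bit 2 = 1: r = r^2 * 19 mod 23 = 16^2 * 19 = 3*19 = 11
  bit 3 = 0: r = r^2 mod 23 = 11^2 = 6
  -> A = 6
B = 19^4 mod 23  (bits of 4 = 100)
  bit 0 = 1: r = r^2 * 19 mod 23 = 1^2 * 19 = 1*19 = 19
  bit 1 = 0: r = r^2 mod 23 = 19^2 = 16
  bit 2 = 0: r = r^2 mod 23 = 16^2 = 3
  -> B = 3
s = B^a = 3^10 mod 23  (bits of 10 = 1010)
  bit 0 = 1: r = r^2 * 3 mod 23 = 1^2 * 3 = 1*3 = 3
  bit 1 = 0: r = r^2 mod 23 = 3^2 = 9
  bit 2 = 1: r = r^2 * 3 mod 23 = 9^2 * 3 = 12*3 = 13
  bit 3 = 0: r = r^2 mod 23 = 13^2 = 8
  -> s = B^a = 8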